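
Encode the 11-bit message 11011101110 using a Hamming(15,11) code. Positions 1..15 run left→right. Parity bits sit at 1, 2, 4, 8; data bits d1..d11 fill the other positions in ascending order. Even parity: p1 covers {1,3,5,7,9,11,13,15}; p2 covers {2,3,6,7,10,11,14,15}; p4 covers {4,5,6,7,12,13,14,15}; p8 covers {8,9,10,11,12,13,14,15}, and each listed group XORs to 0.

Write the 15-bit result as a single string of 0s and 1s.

101110111101110

Place data at non-parity positions: p1 p2 1 p4 1 0 1 p8 1 1 0 1 1 1 0
p1 (pos 1,3,5,7,9,11,13,15): XOR of data positions = 1⊕1⊕1⊕1⊕0⊕1⊕0 = 1
p2 (pos 2,3,6,7,10,11,14,15): XOR of data positions = 1⊕0⊕1⊕1⊕0⊕1⊕0 = 0
p4 (pos 4,5,6,7,12,13,14,15): XOR of data positions = 1⊕0⊕1⊕1⊕1⊕1⊕0 = 1
p8 (pos 8,9,10,11,12,13,14,15): XOR of data positions = 1⊕1⊕0⊕1⊕1⊕1⊕0 = 1
Codeword: 101110111101110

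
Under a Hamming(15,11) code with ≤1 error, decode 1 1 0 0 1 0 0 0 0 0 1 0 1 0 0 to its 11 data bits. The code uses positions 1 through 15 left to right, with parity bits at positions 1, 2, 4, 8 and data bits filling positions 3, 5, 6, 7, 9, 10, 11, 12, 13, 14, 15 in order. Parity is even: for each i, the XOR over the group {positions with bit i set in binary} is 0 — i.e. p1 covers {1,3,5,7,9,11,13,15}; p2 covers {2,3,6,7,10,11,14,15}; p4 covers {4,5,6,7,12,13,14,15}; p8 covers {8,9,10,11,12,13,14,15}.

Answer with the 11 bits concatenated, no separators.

01000010100

s1 (pos 1,3,5,7,9,11,13,15): 1⊕0⊕1⊕0⊕0⊕1⊕1⊕0 = 0
s2 (pos 2,3,6,7,10,11,14,15): 1⊕0⊕0⊕0⊕0⊕1⊕0⊕0 = 0
s4 (pos 4,5,6,7,12,13,14,15): 0⊕1⊕0⊕0⊕0⊕1⊕0⊕0 = 0
s8 (pos 8,9,10,11,12,13,14,15): 0⊕0⊕0⊕1⊕0⊕1⊕0⊕0 = 0
Syndrome s8…s1 = 0000 → no error.
Read data bits from positions 3,5,6,7,9,10,11,12,13,14,15: 01000010100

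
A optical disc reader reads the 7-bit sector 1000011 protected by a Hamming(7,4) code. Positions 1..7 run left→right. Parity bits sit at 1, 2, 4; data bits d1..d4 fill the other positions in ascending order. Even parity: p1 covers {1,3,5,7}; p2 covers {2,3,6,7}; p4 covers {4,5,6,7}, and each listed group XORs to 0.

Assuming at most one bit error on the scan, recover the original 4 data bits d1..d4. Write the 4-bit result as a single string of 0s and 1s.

s1 (pos 1,3,5,7): 1⊕0⊕0⊕1 = 0
s2 (pos 2,3,6,7): 0⊕0⊕1⊕1 = 0
s4 (pos 4,5,6,7): 0⊕0⊕1⊕1 = 0
Syndrome s4…s1 = 000 → no error.
Read data bits from positions 3,5,6,7: 0011

0011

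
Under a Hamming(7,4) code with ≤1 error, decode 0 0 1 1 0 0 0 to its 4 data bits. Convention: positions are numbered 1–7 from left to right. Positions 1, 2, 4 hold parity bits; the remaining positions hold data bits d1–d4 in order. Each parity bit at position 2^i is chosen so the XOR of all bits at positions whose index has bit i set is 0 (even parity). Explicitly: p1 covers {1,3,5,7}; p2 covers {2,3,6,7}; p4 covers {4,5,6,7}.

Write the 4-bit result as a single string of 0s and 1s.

s1 (pos 1,3,5,7): 0⊕1⊕0⊕0 = 1
s2 (pos 2,3,6,7): 0⊕1⊕0⊕0 = 1
s4 (pos 4,5,6,7): 1⊕0⊕0⊕0 = 1
Syndrome s4…s1 = 111 → error at position 7.
Flip position 7: 0011000 → 0011001
Read data bits from positions 3,5,6,7: 1001

1001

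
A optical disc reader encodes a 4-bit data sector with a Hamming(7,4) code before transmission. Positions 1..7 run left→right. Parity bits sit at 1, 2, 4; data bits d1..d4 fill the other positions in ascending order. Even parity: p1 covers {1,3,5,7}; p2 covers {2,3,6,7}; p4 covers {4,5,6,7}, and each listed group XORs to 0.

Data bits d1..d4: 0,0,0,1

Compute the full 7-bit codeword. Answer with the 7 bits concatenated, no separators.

1101001

Place data at non-parity positions: p1 p2 0 p4 0 0 1
p1 (pos 1,3,5,7): XOR of data positions = 0⊕0⊕1 = 1
p2 (pos 2,3,6,7): XOR of data positions = 0⊕0⊕1 = 1
p4 (pos 4,5,6,7): XOR of data positions = 0⊕0⊕1 = 1
Codeword: 1101001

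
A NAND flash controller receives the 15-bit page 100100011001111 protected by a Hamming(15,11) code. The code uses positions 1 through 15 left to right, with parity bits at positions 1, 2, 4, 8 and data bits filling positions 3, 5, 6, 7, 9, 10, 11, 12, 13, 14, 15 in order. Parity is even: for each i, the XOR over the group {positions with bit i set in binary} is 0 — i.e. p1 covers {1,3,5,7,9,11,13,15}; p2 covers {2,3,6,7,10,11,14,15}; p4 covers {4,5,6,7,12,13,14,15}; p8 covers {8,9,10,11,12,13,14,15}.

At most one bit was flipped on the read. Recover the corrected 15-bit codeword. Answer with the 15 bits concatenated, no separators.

s1 (pos 1,3,5,7,9,11,13,15): 1⊕0⊕0⊕0⊕1⊕0⊕1⊕1 = 0
s2 (pos 2,3,6,7,10,11,14,15): 0⊕0⊕0⊕0⊕0⊕0⊕1⊕1 = 0
s4 (pos 4,5,6,7,12,13,14,15): 1⊕0⊕0⊕0⊕1⊕1⊕1⊕1 = 1
s8 (pos 8,9,10,11,12,13,14,15): 1⊕1⊕0⊕0⊕1⊕1⊕1⊕1 = 0
Syndrome s8…s1 = 0100 → error at position 4.
Flip position 4: 100100011001111 → 100000011001111

100000011001111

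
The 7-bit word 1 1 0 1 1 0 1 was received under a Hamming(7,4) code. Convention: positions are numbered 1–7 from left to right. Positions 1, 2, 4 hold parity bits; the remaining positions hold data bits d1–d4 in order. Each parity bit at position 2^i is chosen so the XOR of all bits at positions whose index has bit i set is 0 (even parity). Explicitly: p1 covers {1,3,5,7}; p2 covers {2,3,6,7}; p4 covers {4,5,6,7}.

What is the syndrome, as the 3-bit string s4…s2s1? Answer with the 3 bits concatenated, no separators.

s1 (pos 1,3,5,7): 1⊕0⊕1⊕1 = 1
s2 (pos 2,3,6,7): 1⊕0⊕0⊕1 = 0
s4 (pos 4,5,6,7): 1⊕1⊕0⊕1 = 1
Syndrome s4…s1 = 101 → error at position 5.

101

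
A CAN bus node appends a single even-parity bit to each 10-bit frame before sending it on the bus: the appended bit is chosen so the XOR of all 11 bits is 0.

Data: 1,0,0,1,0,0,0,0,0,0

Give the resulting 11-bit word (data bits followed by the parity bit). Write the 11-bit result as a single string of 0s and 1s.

XOR of the 10 data bits: 1⊕0⊕0⊕1⊕0⊕0⊕0⊕0⊕0⊕0 = 0
Parity bit = 0 (so all 11 bits XOR to 0).

10010000000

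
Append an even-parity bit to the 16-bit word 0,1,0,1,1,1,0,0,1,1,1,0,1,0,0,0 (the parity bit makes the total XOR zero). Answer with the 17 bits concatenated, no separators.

01011100111010000

XOR of the 16 data bits: 0⊕1⊕0⊕1⊕1⊕1⊕0⊕0⊕1⊕1⊕1⊕0⊕1⊕0⊕0⊕0 = 0
Parity bit = 0 (so all 17 bits XOR to 0).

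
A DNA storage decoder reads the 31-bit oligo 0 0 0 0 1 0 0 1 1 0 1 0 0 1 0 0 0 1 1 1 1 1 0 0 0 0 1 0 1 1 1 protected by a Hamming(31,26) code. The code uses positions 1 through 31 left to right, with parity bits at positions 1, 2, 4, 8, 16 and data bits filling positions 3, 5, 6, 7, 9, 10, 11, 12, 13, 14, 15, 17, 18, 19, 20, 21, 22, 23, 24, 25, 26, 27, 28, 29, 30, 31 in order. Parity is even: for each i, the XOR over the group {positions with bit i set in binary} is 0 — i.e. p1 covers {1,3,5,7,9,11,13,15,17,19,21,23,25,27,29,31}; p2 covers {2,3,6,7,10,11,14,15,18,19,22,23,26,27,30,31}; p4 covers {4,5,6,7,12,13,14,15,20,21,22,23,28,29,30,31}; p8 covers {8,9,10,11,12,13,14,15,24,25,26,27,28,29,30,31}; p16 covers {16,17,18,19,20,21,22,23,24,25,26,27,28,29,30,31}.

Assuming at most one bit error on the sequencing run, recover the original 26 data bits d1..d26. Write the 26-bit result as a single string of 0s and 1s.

s1 (pos 1,3,5,7,9,11,13,15,17,19,21,23,25,27,29,31): 0⊕0⊕1⊕0⊕1⊕1⊕0⊕0⊕0⊕1⊕1⊕0⊕0⊕1⊕1⊕1 = 0
s2 (pos 2,3,6,7,10,11,14,15,18,19,22,23,26,27,30,31): 0⊕0⊕0⊕0⊕0⊕1⊕1⊕0⊕1⊕1⊕1⊕0⊕0⊕1⊕1⊕1 = 0
s4 (pos 4,5,6,7,12,13,14,15,20,21,22,23,28,29,30,31): 0⊕1⊕0⊕0⊕0⊕0⊕1⊕0⊕1⊕1⊕1⊕0⊕0⊕1⊕1⊕1 = 0
s8 (pos 8,9,10,11,12,13,14,15,24,25,26,27,28,29,30,31): 1⊕1⊕0⊕1⊕0⊕0⊕1⊕0⊕0⊕0⊕0⊕1⊕0⊕1⊕1⊕1 = 0
s16 (pos 16,17,18,19,20,21,22,23,24,25,26,27,28,29,30,31): 0⊕0⊕1⊕1⊕1⊕1⊕1⊕0⊕0⊕0⊕0⊕1⊕0⊕1⊕1⊕1 = 1
Syndrome s16…s1 = 10000 → error at position 16.
Flip position 16: 0000100110100100011111000010111 → 0000100110100101011111000010111
Read data bits from positions 3,5,6,7,9,10,11,12,13,14,15,17,18,19,20,21,22,23,24,25,26,27,28,29,30,31: 01001010010011111000010111

01001010010011111000010111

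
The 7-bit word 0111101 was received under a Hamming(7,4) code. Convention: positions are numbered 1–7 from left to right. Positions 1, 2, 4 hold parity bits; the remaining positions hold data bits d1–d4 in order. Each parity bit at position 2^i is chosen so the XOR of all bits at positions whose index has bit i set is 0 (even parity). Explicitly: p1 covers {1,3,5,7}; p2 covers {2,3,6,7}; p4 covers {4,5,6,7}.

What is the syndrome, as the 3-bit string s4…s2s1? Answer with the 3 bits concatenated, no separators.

s1 (pos 1,3,5,7): 0⊕1⊕1⊕1 = 1
s2 (pos 2,3,6,7): 1⊕1⊕0⊕1 = 1
s4 (pos 4,5,6,7): 1⊕1⊕0⊕1 = 1
Syndrome s4…s1 = 111 → error at position 7.

111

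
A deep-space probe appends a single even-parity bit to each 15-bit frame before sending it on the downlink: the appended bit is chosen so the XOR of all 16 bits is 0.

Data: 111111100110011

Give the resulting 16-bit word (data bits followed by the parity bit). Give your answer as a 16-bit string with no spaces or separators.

1111111001100111

XOR of the 15 data bits: 1⊕1⊕1⊕1⊕1⊕1⊕1⊕0⊕0⊕1⊕1⊕0⊕0⊕1⊕1 = 1
Parity bit = 1 (so all 16 bits XOR to 0).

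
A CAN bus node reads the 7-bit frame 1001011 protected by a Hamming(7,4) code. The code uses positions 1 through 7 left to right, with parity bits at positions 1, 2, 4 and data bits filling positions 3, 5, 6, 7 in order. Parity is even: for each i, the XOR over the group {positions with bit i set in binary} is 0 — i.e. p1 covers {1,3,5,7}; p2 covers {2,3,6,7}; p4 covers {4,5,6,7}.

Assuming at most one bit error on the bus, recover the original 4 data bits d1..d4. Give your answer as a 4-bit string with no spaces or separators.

s1 (pos 1,3,5,7): 1⊕0⊕0⊕1 = 0
s2 (pos 2,3,6,7): 0⊕0⊕1⊕1 = 0
s4 (pos 4,5,6,7): 1⊕0⊕1⊕1 = 1
Syndrome s4…s1 = 100 → error at position 4.
Flip position 4: 1001011 → 1000011
Read data bits from positions 3,5,6,7: 0011

0011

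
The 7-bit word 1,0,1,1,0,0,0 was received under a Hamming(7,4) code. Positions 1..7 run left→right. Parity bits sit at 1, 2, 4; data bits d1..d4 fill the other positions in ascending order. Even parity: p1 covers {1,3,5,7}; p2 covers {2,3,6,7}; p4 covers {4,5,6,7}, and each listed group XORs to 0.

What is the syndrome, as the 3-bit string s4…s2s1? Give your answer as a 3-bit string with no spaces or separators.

110

s1 (pos 1,3,5,7): 1⊕1⊕0⊕0 = 0
s2 (pos 2,3,6,7): 0⊕1⊕0⊕0 = 1
s4 (pos 4,5,6,7): 1⊕0⊕0⊕0 = 1
Syndrome s4…s1 = 110 → error at position 6.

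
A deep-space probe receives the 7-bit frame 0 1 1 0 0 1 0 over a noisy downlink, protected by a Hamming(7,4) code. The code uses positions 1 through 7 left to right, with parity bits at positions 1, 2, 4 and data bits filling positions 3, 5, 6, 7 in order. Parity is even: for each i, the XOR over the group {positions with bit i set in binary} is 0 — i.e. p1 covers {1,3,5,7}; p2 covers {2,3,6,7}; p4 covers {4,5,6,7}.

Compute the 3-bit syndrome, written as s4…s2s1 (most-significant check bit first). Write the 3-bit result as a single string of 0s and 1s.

s1 (pos 1,3,5,7): 0⊕1⊕0⊕0 = 1
s2 (pos 2,3,6,7): 1⊕1⊕1⊕0 = 1
s4 (pos 4,5,6,7): 0⊕0⊕1⊕0 = 1
Syndrome s4…s1 = 111 → error at position 7.

111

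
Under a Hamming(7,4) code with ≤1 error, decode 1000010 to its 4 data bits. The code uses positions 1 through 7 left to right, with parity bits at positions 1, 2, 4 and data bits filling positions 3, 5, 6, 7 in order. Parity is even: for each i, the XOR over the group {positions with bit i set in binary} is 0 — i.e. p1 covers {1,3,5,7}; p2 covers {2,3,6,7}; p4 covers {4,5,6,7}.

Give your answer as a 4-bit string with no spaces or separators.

s1 (pos 1,3,5,7): 1⊕0⊕0⊕0 = 1
s2 (pos 2,3,6,7): 0⊕0⊕1⊕0 = 1
s4 (pos 4,5,6,7): 0⊕0⊕1⊕0 = 1
Syndrome s4…s1 = 111 → error at position 7.
Flip position 7: 1000010 → 1000011
Read data bits from positions 3,5,6,7: 0011

0011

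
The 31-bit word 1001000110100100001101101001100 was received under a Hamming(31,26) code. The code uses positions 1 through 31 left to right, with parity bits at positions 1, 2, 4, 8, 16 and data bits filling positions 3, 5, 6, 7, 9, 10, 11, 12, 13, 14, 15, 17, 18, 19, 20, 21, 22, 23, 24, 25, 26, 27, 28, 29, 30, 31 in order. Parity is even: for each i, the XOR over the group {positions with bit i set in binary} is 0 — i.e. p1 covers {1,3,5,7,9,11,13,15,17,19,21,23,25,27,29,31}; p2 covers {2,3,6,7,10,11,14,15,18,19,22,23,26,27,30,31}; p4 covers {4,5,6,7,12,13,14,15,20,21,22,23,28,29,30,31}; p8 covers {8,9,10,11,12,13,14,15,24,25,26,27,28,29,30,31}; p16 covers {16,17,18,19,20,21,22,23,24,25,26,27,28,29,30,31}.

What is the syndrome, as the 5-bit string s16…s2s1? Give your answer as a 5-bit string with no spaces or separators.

11111

s1 (pos 1,3,5,7,9,11,13,15,17,19,21,23,25,27,29,31): 1⊕0⊕0⊕0⊕1⊕1⊕0⊕0⊕0⊕1⊕0⊕1⊕1⊕0⊕1⊕0 = 1
s2 (pos 2,3,6,7,10,11,14,15,18,19,22,23,26,27,30,31): 0⊕0⊕0⊕0⊕0⊕1⊕1⊕0⊕0⊕1⊕1⊕1⊕0⊕0⊕0⊕0 = 1
s4 (pos 4,5,6,7,12,13,14,15,20,21,22,23,28,29,30,31): 1⊕0⊕0⊕0⊕0⊕0⊕1⊕0⊕1⊕0⊕1⊕1⊕1⊕1⊕0⊕0 = 1
s8 (pos 8,9,10,11,12,13,14,15,24,25,26,27,28,29,30,31): 1⊕1⊕0⊕1⊕0⊕0⊕1⊕0⊕0⊕1⊕0⊕0⊕1⊕1⊕0⊕0 = 1
s16 (pos 16,17,18,19,20,21,22,23,24,25,26,27,28,29,30,31): 0⊕0⊕0⊕1⊕1⊕0⊕1⊕1⊕0⊕1⊕0⊕0⊕1⊕1⊕0⊕0 = 1
Syndrome s16…s1 = 11111 → error at position 31.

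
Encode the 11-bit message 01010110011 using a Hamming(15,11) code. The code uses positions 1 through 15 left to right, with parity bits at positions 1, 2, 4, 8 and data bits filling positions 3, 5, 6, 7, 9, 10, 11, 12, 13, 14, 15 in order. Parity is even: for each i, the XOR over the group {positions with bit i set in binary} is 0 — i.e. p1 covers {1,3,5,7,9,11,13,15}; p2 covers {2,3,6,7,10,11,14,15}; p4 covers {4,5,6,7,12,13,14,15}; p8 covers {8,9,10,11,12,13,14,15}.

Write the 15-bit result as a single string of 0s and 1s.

Place data at non-parity positions: p1 p2 0 p4 1 0 1 p8 0 1 1 0 0 1 1
p1 (pos 1,3,5,7,9,11,13,15): XOR of data positions = 0⊕1⊕1⊕0⊕1⊕0⊕1 = 0
p2 (pos 2,3,6,7,10,11,14,15): XOR of data positions = 0⊕0⊕1⊕1⊕1⊕1⊕1 = 1
p4 (pos 4,5,6,7,12,13,14,15): XOR of data positions = 1⊕0⊕1⊕0⊕0⊕1⊕1 = 0
p8 (pos 8,9,10,11,12,13,14,15): XOR of data positions = 0⊕1⊕1⊕0⊕0⊕1⊕1 = 0
Codeword: 010010100110011

010010100110011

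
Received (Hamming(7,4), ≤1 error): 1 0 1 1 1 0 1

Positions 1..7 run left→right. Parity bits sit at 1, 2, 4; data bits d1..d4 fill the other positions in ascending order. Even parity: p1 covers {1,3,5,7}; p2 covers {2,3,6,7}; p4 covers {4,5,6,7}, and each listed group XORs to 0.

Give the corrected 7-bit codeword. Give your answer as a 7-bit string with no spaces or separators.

s1 (pos 1,3,5,7): 1⊕1⊕1⊕1 = 0
s2 (pos 2,3,6,7): 0⊕1⊕0⊕1 = 0
s4 (pos 4,5,6,7): 1⊕1⊕0⊕1 = 1
Syndrome s4…s1 = 100 → error at position 4.
Flip position 4: 1011101 → 1010101

1010101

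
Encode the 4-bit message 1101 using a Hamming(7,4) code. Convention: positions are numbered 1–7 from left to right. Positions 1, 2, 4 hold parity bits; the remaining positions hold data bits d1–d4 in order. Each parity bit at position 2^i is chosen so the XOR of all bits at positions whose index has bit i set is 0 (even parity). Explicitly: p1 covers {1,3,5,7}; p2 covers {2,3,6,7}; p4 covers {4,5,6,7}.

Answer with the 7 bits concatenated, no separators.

Place data at non-parity positions: p1 p2 1 p4 1 0 1
p1 (pos 1,3,5,7): XOR of data positions = 1⊕1⊕1 = 1
p2 (pos 2,3,6,7): XOR of data positions = 1⊕0⊕1 = 0
p4 (pos 4,5,6,7): XOR of data positions = 1⊕0⊕1 = 0
Codeword: 1010101

1010101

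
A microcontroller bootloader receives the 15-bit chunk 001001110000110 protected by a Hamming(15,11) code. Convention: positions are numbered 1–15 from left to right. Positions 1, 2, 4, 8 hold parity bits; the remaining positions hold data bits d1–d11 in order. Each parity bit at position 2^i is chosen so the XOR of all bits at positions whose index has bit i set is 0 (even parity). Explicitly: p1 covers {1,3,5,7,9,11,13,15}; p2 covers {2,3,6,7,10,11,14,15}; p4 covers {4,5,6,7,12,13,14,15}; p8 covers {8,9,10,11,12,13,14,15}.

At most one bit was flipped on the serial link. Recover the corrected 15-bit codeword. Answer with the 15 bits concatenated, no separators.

001001111000110

s1 (pos 1,3,5,7,9,11,13,15): 0⊕1⊕0⊕1⊕0⊕0⊕1⊕0 = 1
s2 (pos 2,3,6,7,10,11,14,15): 0⊕1⊕1⊕1⊕0⊕0⊕1⊕0 = 0
s4 (pos 4,5,6,7,12,13,14,15): 0⊕0⊕1⊕1⊕0⊕1⊕1⊕0 = 0
s8 (pos 8,9,10,11,12,13,14,15): 1⊕0⊕0⊕0⊕0⊕1⊕1⊕0 = 1
Syndrome s8…s1 = 1001 → error at position 9.
Flip position 9: 001001110000110 → 001001111000110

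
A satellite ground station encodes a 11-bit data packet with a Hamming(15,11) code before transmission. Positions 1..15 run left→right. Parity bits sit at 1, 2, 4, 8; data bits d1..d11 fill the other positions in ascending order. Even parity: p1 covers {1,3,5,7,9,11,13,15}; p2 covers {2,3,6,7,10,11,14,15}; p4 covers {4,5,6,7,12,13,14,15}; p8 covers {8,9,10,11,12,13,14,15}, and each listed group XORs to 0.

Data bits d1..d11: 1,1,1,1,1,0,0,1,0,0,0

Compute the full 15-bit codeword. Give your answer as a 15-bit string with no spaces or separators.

011011101001000

Place data at non-parity positions: p1 p2 1 p4 1 1 1 p8 1 0 0 1 0 0 0
p1 (pos 1,3,5,7,9,11,13,15): XOR of data positions = 1⊕1⊕1⊕1⊕0⊕0⊕0 = 0
p2 (pos 2,3,6,7,10,11,14,15): XOR of data positions = 1⊕1⊕1⊕0⊕0⊕0⊕0 = 1
p4 (pos 4,5,6,7,12,13,14,15): XOR of data positions = 1⊕1⊕1⊕1⊕0⊕0⊕0 = 0
p8 (pos 8,9,10,11,12,13,14,15): XOR of data positions = 1⊕0⊕0⊕1⊕0⊕0⊕0 = 0
Codeword: 011011101001000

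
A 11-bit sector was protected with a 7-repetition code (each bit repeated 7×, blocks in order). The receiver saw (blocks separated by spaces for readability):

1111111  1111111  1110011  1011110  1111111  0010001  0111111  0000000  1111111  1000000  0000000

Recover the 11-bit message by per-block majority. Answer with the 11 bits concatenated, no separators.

11111010100

Block 1 (1111111): 7 ones → 1
Block 2 (1111111): 7 ones → 1
Block 3 (1110011): 5 ones → 1
Block 4 (1011110): 5 ones → 1
Block 5 (1111111): 7 ones → 1
Block 6 (0010001): 2 ones → 0
Block 7 (0111111): 6 ones → 1
Block 8 (0000000): 0 ones → 0
Block 9 (1111111): 7 ones → 1
Block 10 (1000000): 1 one → 0
Block 11 (0000000): 0 ones → 0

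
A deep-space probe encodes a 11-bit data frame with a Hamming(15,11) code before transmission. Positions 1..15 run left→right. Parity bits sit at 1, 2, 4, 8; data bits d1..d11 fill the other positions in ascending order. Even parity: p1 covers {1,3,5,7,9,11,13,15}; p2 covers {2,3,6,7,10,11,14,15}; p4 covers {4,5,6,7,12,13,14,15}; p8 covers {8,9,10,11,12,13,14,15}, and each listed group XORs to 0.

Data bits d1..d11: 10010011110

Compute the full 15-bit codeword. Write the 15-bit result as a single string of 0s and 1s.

001000100011110

Place data at non-parity positions: p1 p2 1 p4 0 0 1 p8 0 0 1 1 1 1 0
p1 (pos 1,3,5,7,9,11,13,15): XOR of data positions = 1⊕0⊕1⊕0⊕1⊕1⊕0 = 0
p2 (pos 2,3,6,7,10,11,14,15): XOR of data positions = 1⊕0⊕1⊕0⊕1⊕1⊕0 = 0
p4 (pos 4,5,6,7,12,13,14,15): XOR of data positions = 0⊕0⊕1⊕1⊕1⊕1⊕0 = 0
p8 (pos 8,9,10,11,12,13,14,15): XOR of data positions = 0⊕0⊕1⊕1⊕1⊕1⊕0 = 0
Codeword: 001000100011110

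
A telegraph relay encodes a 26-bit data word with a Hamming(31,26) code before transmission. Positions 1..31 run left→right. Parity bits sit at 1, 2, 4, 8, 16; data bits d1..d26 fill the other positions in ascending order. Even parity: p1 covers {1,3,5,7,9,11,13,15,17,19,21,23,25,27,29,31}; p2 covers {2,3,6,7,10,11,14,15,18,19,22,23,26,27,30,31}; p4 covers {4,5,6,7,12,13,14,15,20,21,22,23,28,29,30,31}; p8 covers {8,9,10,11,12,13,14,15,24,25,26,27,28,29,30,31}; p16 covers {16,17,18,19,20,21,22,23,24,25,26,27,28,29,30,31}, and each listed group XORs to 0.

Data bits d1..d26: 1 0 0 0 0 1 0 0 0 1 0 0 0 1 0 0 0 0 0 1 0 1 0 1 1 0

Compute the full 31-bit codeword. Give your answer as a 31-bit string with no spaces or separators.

1011000001000101001000001010110

Place data at non-parity positions: p1 p2 1 p4 0 0 0 p8 0 1 0 0 0 1 0 p16 0 0 1 0 0 0 0 0 1 0 1 0 1 1 0
p1 (pos 1,3,5,7,9,11,13,15,17,19,21,23,25,27,29,31): XOR of data positions = 1⊕0⊕0⊕0⊕0⊕0⊕0⊕0⊕1⊕0⊕0⊕1⊕1⊕1⊕0 = 1
p2 (pos 2,3,6,7,10,11,14,15,18,19,22,23,26,27,30,31): XOR of data positions = 1⊕0⊕0⊕1⊕0⊕1⊕0⊕0⊕1⊕0⊕0⊕0⊕1⊕1⊕0 = 0
p4 (pos 4,5,6,7,12,13,14,15,20,21,22,23,28,29,30,31): XOR of data positions = 0⊕0⊕0⊕0⊕0⊕1⊕0⊕0⊕0⊕0⊕0⊕0⊕1⊕1⊕0 = 1
p8 (pos 8,9,10,11,12,13,14,15,24,25,26,27,28,29,30,31): XOR of data positions = 0⊕1⊕0⊕0⊕0⊕1⊕0⊕0⊕1⊕0⊕1⊕0⊕1⊕1⊕0 = 0
p16 (pos 16,17,18,19,20,21,22,23,24,25,26,27,28,29,30,31): XOR of data positions = 0⊕0⊕1⊕0⊕0⊕0⊕0⊕0⊕1⊕0⊕1⊕0⊕1⊕1⊕0 = 1
Codeword: 1011000001000101001000001010110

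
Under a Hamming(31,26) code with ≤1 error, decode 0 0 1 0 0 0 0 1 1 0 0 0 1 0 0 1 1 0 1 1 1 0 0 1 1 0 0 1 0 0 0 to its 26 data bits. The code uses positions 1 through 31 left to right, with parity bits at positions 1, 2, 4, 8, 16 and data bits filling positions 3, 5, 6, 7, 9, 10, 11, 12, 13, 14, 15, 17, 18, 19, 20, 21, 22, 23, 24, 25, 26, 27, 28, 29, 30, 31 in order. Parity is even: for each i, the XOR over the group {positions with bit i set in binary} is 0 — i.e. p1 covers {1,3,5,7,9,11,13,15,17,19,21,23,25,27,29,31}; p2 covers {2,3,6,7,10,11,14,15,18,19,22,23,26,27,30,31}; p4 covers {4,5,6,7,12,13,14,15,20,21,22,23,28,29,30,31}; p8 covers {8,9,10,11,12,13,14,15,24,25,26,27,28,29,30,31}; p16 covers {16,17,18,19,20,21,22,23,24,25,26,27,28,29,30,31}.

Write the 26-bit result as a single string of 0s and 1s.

10001000100101110011001000

s1 (pos 1,3,5,7,9,11,13,15,17,19,21,23,25,27,29,31): 0⊕1⊕0⊕0⊕1⊕0⊕1⊕0⊕1⊕1⊕1⊕0⊕1⊕0⊕0⊕0 = 1
s2 (pos 2,3,6,7,10,11,14,15,18,19,22,23,26,27,30,31): 0⊕1⊕0⊕0⊕0⊕0⊕0⊕0⊕0⊕1⊕0⊕0⊕0⊕0⊕0⊕0 = 0
s4 (pos 4,5,6,7,12,13,14,15,20,21,22,23,28,29,30,31): 0⊕0⊕0⊕0⊕0⊕1⊕0⊕0⊕1⊕1⊕0⊕0⊕1⊕0⊕0⊕0 = 0
s8 (pos 8,9,10,11,12,13,14,15,24,25,26,27,28,29,30,31): 1⊕1⊕0⊕0⊕0⊕1⊕0⊕0⊕1⊕1⊕0⊕0⊕1⊕0⊕0⊕0 = 0
s16 (pos 16,17,18,19,20,21,22,23,24,25,26,27,28,29,30,31): 1⊕1⊕0⊕1⊕1⊕1⊕0⊕0⊕1⊕1⊕0⊕0⊕1⊕0⊕0⊕0 = 0
Syndrome s16…s1 = 00001 → error at position 1.
Flip position 1: 0010000110001001101110011001000 → 1010000110001001101110011001000
Read data bits from positions 3,5,6,7,9,10,11,12,13,14,15,17,18,19,20,21,22,23,24,25,26,27,28,29,30,31: 10001000100101110011001000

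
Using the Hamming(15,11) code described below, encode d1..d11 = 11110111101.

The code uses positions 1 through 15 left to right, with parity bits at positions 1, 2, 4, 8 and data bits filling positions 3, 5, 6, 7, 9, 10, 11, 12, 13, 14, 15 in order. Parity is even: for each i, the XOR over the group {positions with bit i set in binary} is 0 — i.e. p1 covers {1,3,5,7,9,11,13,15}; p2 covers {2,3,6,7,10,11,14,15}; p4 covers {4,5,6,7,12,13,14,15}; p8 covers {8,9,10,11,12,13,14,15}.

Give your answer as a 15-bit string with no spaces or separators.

001011110111101

Place data at non-parity positions: p1 p2 1 p4 1 1 1 p8 0 1 1 1 1 0 1
p1 (pos 1,3,5,7,9,11,13,15): XOR of data positions = 1⊕1⊕1⊕0⊕1⊕1⊕1 = 0
p2 (pos 2,3,6,7,10,11,14,15): XOR of data positions = 1⊕1⊕1⊕1⊕1⊕0⊕1 = 0
p4 (pos 4,5,6,7,12,13,14,15): XOR of data positions = 1⊕1⊕1⊕1⊕1⊕0⊕1 = 0
p8 (pos 8,9,10,11,12,13,14,15): XOR of data positions = 0⊕1⊕1⊕1⊕1⊕0⊕1 = 1
Codeword: 001011110111101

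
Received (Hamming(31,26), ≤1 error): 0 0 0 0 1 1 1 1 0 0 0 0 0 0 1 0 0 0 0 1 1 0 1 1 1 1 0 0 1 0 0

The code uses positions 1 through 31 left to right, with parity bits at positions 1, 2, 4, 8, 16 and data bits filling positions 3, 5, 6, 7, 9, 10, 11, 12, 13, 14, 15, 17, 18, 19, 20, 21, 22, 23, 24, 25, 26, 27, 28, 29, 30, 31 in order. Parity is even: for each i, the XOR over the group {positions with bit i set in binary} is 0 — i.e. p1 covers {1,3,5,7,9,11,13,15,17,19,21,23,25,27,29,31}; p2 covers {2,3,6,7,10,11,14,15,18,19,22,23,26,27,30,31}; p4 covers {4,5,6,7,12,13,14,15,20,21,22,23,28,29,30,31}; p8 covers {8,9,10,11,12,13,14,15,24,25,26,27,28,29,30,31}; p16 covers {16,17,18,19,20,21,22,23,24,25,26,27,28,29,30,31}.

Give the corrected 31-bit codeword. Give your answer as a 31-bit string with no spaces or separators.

0000111100000010001110111100100

s1 (pos 1,3,5,7,9,11,13,15,17,19,21,23,25,27,29,31): 0⊕0⊕1⊕1⊕0⊕0⊕0⊕1⊕0⊕0⊕1⊕1⊕1⊕0⊕1⊕0 = 1
s2 (pos 2,3,6,7,10,11,14,15,18,19,22,23,26,27,30,31): 0⊕0⊕1⊕1⊕0⊕0⊕0⊕1⊕0⊕0⊕0⊕1⊕1⊕0⊕0⊕0 = 1
s4 (pos 4,5,6,7,12,13,14,15,20,21,22,23,28,29,30,31): 0⊕1⊕1⊕1⊕0⊕0⊕0⊕1⊕1⊕1⊕0⊕1⊕0⊕1⊕0⊕0 = 0
s8 (pos 8,9,10,11,12,13,14,15,24,25,26,27,28,29,30,31): 1⊕0⊕0⊕0⊕0⊕0⊕0⊕1⊕1⊕1⊕1⊕0⊕0⊕1⊕0⊕0 = 0
s16 (pos 16,17,18,19,20,21,22,23,24,25,26,27,28,29,30,31): 0⊕0⊕0⊕0⊕1⊕1⊕0⊕1⊕1⊕1⊕1⊕0⊕0⊕1⊕0⊕0 = 1
Syndrome s16…s1 = 10011 → error at position 19.
Flip position 19: 0000111100000010000110111100100 → 0000111100000010001110111100100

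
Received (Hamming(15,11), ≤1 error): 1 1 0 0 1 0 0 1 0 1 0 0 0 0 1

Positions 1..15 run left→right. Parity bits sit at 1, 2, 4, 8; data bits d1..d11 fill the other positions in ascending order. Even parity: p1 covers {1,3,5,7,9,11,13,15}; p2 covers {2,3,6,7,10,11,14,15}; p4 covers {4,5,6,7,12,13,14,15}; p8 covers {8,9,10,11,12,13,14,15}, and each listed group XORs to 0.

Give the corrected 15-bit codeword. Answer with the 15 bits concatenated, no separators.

110010010110001

s1 (pos 1,3,5,7,9,11,13,15): 1⊕0⊕1⊕0⊕0⊕0⊕0⊕1 = 1
s2 (pos 2,3,6,7,10,11,14,15): 1⊕0⊕0⊕0⊕1⊕0⊕0⊕1 = 1
s4 (pos 4,5,6,7,12,13,14,15): 0⊕1⊕0⊕0⊕0⊕0⊕0⊕1 = 0
s8 (pos 8,9,10,11,12,13,14,15): 1⊕0⊕1⊕0⊕0⊕0⊕0⊕1 = 1
Syndrome s8…s1 = 1011 → error at position 11.
Flip position 11: 110010010100001 → 110010010110001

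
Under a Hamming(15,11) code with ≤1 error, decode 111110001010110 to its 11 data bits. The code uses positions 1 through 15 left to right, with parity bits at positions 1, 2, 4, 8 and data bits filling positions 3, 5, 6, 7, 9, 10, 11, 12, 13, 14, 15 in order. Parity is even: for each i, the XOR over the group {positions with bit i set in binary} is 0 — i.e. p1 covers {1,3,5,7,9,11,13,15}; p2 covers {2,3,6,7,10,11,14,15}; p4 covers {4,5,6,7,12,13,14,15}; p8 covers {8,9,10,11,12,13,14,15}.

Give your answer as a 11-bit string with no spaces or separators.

11001010110

s1 (pos 1,3,5,7,9,11,13,15): 1⊕1⊕1⊕0⊕1⊕1⊕1⊕0 = 0
s2 (pos 2,3,6,7,10,11,14,15): 1⊕1⊕0⊕0⊕0⊕1⊕1⊕0 = 0
s4 (pos 4,5,6,7,12,13,14,15): 1⊕1⊕0⊕0⊕0⊕1⊕1⊕0 = 0
s8 (pos 8,9,10,11,12,13,14,15): 0⊕1⊕0⊕1⊕0⊕1⊕1⊕0 = 0
Syndrome s8…s1 = 0000 → no error.
Read data bits from positions 3,5,6,7,9,10,11,12,13,14,15: 11001010110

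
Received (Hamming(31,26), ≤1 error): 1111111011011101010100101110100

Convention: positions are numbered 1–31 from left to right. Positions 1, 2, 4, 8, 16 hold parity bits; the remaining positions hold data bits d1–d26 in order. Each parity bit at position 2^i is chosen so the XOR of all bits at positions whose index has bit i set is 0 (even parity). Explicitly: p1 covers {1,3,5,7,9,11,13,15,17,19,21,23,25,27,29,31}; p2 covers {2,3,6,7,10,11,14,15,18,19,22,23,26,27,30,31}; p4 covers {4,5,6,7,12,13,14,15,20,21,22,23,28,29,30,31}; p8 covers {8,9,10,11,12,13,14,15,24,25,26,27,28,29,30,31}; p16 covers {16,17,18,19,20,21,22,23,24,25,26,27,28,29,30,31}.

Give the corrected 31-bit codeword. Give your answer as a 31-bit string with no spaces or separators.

1111111111011101010100101110100

s1 (pos 1,3,5,7,9,11,13,15,17,19,21,23,25,27,29,31): 1⊕1⊕1⊕1⊕1⊕0⊕1⊕0⊕0⊕0⊕0⊕1⊕1⊕1⊕1⊕0 = 0
s2 (pos 2,3,6,7,10,11,14,15,18,19,22,23,26,27,30,31): 1⊕1⊕1⊕1⊕1⊕0⊕1⊕0⊕1⊕0⊕0⊕1⊕1⊕1⊕0⊕0 = 0
s4 (pos 4,5,6,7,12,13,14,15,20,21,22,23,28,29,30,31): 1⊕1⊕1⊕1⊕1⊕1⊕1⊕0⊕1⊕0⊕0⊕1⊕0⊕1⊕0⊕0 = 0
s8 (pos 8,9,10,11,12,13,14,15,24,25,26,27,28,29,30,31): 0⊕1⊕1⊕0⊕1⊕1⊕1⊕0⊕0⊕1⊕1⊕1⊕0⊕1⊕0⊕0 = 1
s16 (pos 16,17,18,19,20,21,22,23,24,25,26,27,28,29,30,31): 1⊕0⊕1⊕0⊕1⊕0⊕0⊕1⊕0⊕1⊕1⊕1⊕0⊕1⊕0⊕0 = 0
Syndrome s16…s1 = 01000 → error at position 8.
Flip position 8: 1111111011011101010100101110100 → 1111111111011101010100101110100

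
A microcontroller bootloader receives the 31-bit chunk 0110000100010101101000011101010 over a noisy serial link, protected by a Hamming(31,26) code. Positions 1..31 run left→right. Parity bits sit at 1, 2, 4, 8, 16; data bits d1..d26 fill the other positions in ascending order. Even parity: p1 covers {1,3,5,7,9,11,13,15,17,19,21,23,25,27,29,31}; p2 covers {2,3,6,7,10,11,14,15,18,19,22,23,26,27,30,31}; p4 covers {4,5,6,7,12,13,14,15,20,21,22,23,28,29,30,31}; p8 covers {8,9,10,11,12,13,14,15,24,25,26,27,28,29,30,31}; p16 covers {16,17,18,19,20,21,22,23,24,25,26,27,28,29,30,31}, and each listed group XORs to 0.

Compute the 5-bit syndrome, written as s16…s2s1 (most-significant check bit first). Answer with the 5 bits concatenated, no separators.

s1 (pos 1,3,5,7,9,11,13,15,17,19,21,23,25,27,29,31): 0⊕1⊕0⊕0⊕0⊕0⊕0⊕0⊕1⊕1⊕0⊕0⊕1⊕0⊕0⊕0 = 0
s2 (pos 2,3,6,7,10,11,14,15,18,19,22,23,26,27,30,31): 1⊕1⊕0⊕0⊕0⊕0⊕1⊕0⊕0⊕1⊕0⊕0⊕1⊕0⊕1⊕0 = 0
s4 (pos 4,5,6,7,12,13,14,15,20,21,22,23,28,29,30,31): 0⊕0⊕0⊕0⊕1⊕0⊕1⊕0⊕0⊕0⊕0⊕0⊕1⊕0⊕1⊕0 = 0
s8 (pos 8,9,10,11,12,13,14,15,24,25,26,27,28,29,30,31): 1⊕0⊕0⊕0⊕1⊕0⊕1⊕0⊕1⊕1⊕1⊕0⊕1⊕0⊕1⊕0 = 0
s16 (pos 16,17,18,19,20,21,22,23,24,25,26,27,28,29,30,31): 1⊕1⊕0⊕1⊕0⊕0⊕0⊕0⊕1⊕1⊕1⊕0⊕1⊕0⊕1⊕0 = 0
Syndrome s16…s1 = 00000 → no error.

00000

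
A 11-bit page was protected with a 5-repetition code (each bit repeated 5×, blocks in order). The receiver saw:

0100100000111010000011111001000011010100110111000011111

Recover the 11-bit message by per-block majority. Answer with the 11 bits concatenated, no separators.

Block 1 (01001): 2 ones → 0
Block 2 (00000): 0 ones → 0
Block 3 (11101): 4 ones → 1
Block 4 (00000): 0 ones → 0
Block 5 (11111): 5 ones → 1
Block 6 (00100): 1 one → 0
Block 7 (00110): 2 ones → 0
Block 8 (10100): 2 ones → 0
Block 9 (11011): 4 ones → 1
Block 10 (10000): 1 one → 0
Block 11 (11111): 5 ones → 1

00101000101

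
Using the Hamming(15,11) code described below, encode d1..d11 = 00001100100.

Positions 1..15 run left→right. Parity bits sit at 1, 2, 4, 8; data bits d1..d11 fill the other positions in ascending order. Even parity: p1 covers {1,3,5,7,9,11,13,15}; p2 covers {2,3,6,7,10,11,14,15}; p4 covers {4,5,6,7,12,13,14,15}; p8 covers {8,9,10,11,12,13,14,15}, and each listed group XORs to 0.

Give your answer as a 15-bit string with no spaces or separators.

010100011100100

Place data at non-parity positions: p1 p2 0 p4 0 0 0 p8 1 1 0 0 1 0 0
p1 (pos 1,3,5,7,9,11,13,15): XOR of data positions = 0⊕0⊕0⊕1⊕0⊕1⊕0 = 0
p2 (pos 2,3,6,7,10,11,14,15): XOR of data positions = 0⊕0⊕0⊕1⊕0⊕0⊕0 = 1
p4 (pos 4,5,6,7,12,13,14,15): XOR of data positions = 0⊕0⊕0⊕0⊕1⊕0⊕0 = 1
p8 (pos 8,9,10,11,12,13,14,15): XOR of data positions = 1⊕1⊕0⊕0⊕1⊕0⊕0 = 1
Codeword: 010100011100100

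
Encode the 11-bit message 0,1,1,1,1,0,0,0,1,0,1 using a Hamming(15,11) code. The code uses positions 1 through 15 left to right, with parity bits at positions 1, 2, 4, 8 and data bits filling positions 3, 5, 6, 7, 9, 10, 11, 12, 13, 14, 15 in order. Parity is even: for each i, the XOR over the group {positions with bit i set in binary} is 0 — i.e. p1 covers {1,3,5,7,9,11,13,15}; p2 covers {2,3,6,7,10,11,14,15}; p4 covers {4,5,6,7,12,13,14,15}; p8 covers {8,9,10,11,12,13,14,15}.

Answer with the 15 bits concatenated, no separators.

110111111000101

Place data at non-parity positions: p1 p2 0 p4 1 1 1 p8 1 0 0 0 1 0 1
p1 (pos 1,3,5,7,9,11,13,15): XOR of data positions = 0⊕1⊕1⊕1⊕0⊕1⊕1 = 1
p2 (pos 2,3,6,7,10,11,14,15): XOR of data positions = 0⊕1⊕1⊕0⊕0⊕0⊕1 = 1
p4 (pos 4,5,6,7,12,13,14,15): XOR of data positions = 1⊕1⊕1⊕0⊕1⊕0⊕1 = 1
p8 (pos 8,9,10,11,12,13,14,15): XOR of data positions = 1⊕0⊕0⊕0⊕1⊕0⊕1 = 1
Codeword: 110111111000101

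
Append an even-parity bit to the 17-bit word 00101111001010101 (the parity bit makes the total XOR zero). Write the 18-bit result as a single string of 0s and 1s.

XOR of the 17 data bits: 0⊕0⊕1⊕0⊕1⊕1⊕1⊕1⊕0⊕0⊕1⊕0⊕1⊕0⊕1⊕0⊕1 = 1
Parity bit = 1 (so all 18 bits XOR to 0).

001011110010101011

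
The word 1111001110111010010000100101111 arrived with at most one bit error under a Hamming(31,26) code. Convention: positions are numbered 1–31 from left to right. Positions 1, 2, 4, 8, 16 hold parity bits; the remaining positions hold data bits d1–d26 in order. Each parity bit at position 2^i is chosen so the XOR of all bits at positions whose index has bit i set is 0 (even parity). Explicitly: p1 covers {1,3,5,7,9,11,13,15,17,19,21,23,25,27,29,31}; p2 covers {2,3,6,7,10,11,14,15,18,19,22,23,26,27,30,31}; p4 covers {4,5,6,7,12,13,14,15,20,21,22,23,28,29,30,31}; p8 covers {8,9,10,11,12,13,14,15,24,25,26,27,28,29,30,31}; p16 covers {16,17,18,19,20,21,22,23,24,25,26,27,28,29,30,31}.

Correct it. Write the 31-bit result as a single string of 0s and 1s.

1111001110111010010000110101111

s1 (pos 1,3,5,7,9,11,13,15,17,19,21,23,25,27,29,31): 1⊕1⊕0⊕1⊕1⊕1⊕1⊕1⊕0⊕0⊕0⊕1⊕0⊕0⊕1⊕1 = 0
s2 (pos 2,3,6,7,10,11,14,15,18,19,22,23,26,27,30,31): 1⊕1⊕0⊕1⊕0⊕1⊕0⊕1⊕1⊕0⊕0⊕1⊕1⊕0⊕1⊕1 = 0
s4 (pos 4,5,6,7,12,13,14,15,20,21,22,23,28,29,30,31): 1⊕0⊕0⊕1⊕1⊕1⊕0⊕1⊕0⊕0⊕0⊕1⊕1⊕1⊕1⊕1 = 0
s8 (pos 8,9,10,11,12,13,14,15,24,25,26,27,28,29,30,31): 1⊕1⊕0⊕1⊕1⊕1⊕0⊕1⊕0⊕0⊕1⊕0⊕1⊕1⊕1⊕1 = 1
s16 (pos 16,17,18,19,20,21,22,23,24,25,26,27,28,29,30,31): 0⊕0⊕1⊕0⊕0⊕0⊕0⊕1⊕0⊕0⊕1⊕0⊕1⊕1⊕1⊕1 = 1
Syndrome s16…s1 = 11000 → error at position 24.
Flip position 24: 1111001110111010010000100101111 → 1111001110111010010000110101111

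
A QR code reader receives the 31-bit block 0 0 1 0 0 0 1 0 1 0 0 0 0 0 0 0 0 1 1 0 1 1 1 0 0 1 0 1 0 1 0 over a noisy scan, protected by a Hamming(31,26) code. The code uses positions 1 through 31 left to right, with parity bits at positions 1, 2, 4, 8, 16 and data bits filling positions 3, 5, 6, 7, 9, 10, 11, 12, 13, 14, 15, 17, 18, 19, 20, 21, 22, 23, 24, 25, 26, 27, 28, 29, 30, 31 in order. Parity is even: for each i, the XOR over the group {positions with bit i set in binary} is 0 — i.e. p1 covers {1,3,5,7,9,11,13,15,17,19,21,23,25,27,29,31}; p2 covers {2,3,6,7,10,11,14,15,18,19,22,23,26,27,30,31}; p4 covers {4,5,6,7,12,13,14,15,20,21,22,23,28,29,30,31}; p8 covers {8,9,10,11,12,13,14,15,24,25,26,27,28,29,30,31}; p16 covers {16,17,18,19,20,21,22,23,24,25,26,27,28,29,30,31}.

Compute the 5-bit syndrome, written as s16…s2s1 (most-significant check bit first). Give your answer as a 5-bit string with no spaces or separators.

s1 (pos 1,3,5,7,9,11,13,15,17,19,21,23,25,27,29,31): 0⊕1⊕0⊕1⊕1⊕0⊕0⊕0⊕0⊕1⊕1⊕1⊕0⊕0⊕0⊕0 = 0
s2 (pos 2,3,6,7,10,11,14,15,18,19,22,23,26,27,30,31): 0⊕1⊕0⊕1⊕0⊕0⊕0⊕0⊕1⊕1⊕1⊕1⊕1⊕0⊕1⊕0 = 0
s4 (pos 4,5,6,7,12,13,14,15,20,21,22,23,28,29,30,31): 0⊕0⊕0⊕1⊕0⊕0⊕0⊕0⊕0⊕1⊕1⊕1⊕1⊕0⊕1⊕0 = 0
s8 (pos 8,9,10,11,12,13,14,15,24,25,26,27,28,29,30,31): 0⊕1⊕0⊕0⊕0⊕0⊕0⊕0⊕0⊕0⊕1⊕0⊕1⊕0⊕1⊕0 = 0
s16 (pos 16,17,18,19,20,21,22,23,24,25,26,27,28,29,30,31): 0⊕0⊕1⊕1⊕0⊕1⊕1⊕1⊕0⊕0⊕1⊕0⊕1⊕0⊕1⊕0 = 0
Syndrome s16…s1 = 00000 → no error.

00000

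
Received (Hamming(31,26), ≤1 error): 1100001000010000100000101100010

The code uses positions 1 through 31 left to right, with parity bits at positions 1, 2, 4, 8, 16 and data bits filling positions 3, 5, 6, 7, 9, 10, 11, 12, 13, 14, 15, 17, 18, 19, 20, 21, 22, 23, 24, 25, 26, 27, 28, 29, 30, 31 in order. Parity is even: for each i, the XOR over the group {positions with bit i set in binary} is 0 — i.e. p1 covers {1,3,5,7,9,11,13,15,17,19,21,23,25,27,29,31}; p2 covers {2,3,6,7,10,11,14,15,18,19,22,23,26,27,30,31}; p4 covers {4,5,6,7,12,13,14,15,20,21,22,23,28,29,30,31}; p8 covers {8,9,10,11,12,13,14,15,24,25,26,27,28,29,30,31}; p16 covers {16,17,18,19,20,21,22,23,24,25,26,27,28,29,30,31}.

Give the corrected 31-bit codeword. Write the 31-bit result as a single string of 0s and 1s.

1100001000010000101000101100010

s1 (pos 1,3,5,7,9,11,13,15,17,19,21,23,25,27,29,31): 1⊕0⊕0⊕1⊕0⊕0⊕0⊕0⊕1⊕0⊕0⊕1⊕1⊕0⊕0⊕0 = 1
s2 (pos 2,3,6,7,10,11,14,15,18,19,22,23,26,27,30,31): 1⊕0⊕0⊕1⊕0⊕0⊕0⊕0⊕0⊕0⊕0⊕1⊕1⊕0⊕1⊕0 = 1
s4 (pos 4,5,6,7,12,13,14,15,20,21,22,23,28,29,30,31): 0⊕0⊕0⊕1⊕1⊕0⊕0⊕0⊕0⊕0⊕0⊕1⊕0⊕0⊕1⊕0 = 0
s8 (pos 8,9,10,11,12,13,14,15,24,25,26,27,28,29,30,31): 0⊕0⊕0⊕0⊕1⊕0⊕0⊕0⊕0⊕1⊕1⊕0⊕0⊕0⊕1⊕0 = 0
s16 (pos 16,17,18,19,20,21,22,23,24,25,26,27,28,29,30,31): 0⊕1⊕0⊕0⊕0⊕0⊕0⊕1⊕0⊕1⊕1⊕0⊕0⊕0⊕1⊕0 = 1
Syndrome s16…s1 = 10011 → error at position 19.
Flip position 19: 1100001000010000100000101100010 → 1100001000010000101000101100010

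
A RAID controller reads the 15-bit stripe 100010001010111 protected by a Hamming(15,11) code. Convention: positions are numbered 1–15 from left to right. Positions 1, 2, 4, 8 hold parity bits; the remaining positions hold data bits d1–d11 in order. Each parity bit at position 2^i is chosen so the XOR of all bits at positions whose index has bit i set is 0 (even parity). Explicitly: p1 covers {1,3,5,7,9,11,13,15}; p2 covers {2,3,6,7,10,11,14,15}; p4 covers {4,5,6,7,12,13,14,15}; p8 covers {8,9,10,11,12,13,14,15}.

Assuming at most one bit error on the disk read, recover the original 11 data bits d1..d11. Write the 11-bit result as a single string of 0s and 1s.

s1 (pos 1,3,5,7,9,11,13,15): 1⊕0⊕1⊕0⊕1⊕1⊕1⊕1 = 0
s2 (pos 2,3,6,7,10,11,14,15): 0⊕0⊕0⊕0⊕0⊕1⊕1⊕1 = 1
s4 (pos 4,5,6,7,12,13,14,15): 0⊕1⊕0⊕0⊕0⊕1⊕1⊕1 = 0
s8 (pos 8,9,10,11,12,13,14,15): 0⊕1⊕0⊕1⊕0⊕1⊕1⊕1 = 1
Syndrome s8…s1 = 1010 → error at position 10.
Flip position 10: 100010001010111 → 100010001110111
Read data bits from positions 3,5,6,7,9,10,11,12,13,14,15: 01001110111

01001110111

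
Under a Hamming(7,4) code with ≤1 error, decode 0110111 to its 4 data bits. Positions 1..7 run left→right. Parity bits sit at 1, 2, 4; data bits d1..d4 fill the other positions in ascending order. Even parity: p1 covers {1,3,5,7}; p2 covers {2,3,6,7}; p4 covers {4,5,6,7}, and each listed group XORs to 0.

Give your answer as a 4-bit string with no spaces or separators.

1011

s1 (pos 1,3,5,7): 0⊕1⊕1⊕1 = 1
s2 (pos 2,3,6,7): 1⊕1⊕1⊕1 = 0
s4 (pos 4,5,6,7): 0⊕1⊕1⊕1 = 1
Syndrome s4…s1 = 101 → error at position 5.
Flip position 5: 0110111 → 0110011
Read data bits from positions 3,5,6,7: 1011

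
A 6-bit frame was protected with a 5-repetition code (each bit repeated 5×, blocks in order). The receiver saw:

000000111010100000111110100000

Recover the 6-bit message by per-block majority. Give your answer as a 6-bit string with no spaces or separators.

Block 1 (00000): 0 ones → 0
Block 2 (01110): 3 ones → 1
Block 3 (10100): 2 ones → 0
Block 4 (00011): 2 ones → 0
Block 5 (11101): 4 ones → 1
Block 6 (00000): 0 ones → 0

010010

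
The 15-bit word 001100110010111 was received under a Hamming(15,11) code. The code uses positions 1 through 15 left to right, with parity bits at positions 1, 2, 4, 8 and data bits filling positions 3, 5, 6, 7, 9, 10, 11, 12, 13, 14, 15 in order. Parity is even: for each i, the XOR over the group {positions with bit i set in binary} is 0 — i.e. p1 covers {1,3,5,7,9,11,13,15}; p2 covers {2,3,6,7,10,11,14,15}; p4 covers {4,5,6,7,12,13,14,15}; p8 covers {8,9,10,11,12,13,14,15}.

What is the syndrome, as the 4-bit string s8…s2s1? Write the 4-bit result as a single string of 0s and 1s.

s1 (pos 1,3,5,7,9,11,13,15): 0⊕1⊕0⊕1⊕0⊕1⊕1⊕1 = 1
s2 (pos 2,3,6,7,10,11,14,15): 0⊕1⊕0⊕1⊕0⊕1⊕1⊕1 = 1
s4 (pos 4,5,6,7,12,13,14,15): 1⊕0⊕0⊕1⊕0⊕1⊕1⊕1 = 1
s8 (pos 8,9,10,11,12,13,14,15): 1⊕0⊕0⊕1⊕0⊕1⊕1⊕1 = 1
Syndrome s8…s1 = 1111 → error at position 15.

1111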